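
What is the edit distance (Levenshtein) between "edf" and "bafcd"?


Computing edit distance: "edf" -> "bafcd"
DP table:
           b    a    f    c    d
      0    1    2    3    4    5
  e   1    1    2    3    4    5
  d   2    2    2    3    4    4
  f   3    3    3    2    3    4
Edit distance = dp[3][5] = 4

4


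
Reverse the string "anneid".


Input: anneid
Reading characters right to left:
  Position 5: 'd'
  Position 4: 'i'
  Position 3: 'e'
  Position 2: 'n'
  Position 1: 'n'
  Position 0: 'a'
Reversed: dienna

dienna


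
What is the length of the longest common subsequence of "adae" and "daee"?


LCS of "adae" and "daee"
DP table:
           d    a    e    e
      0    0    0    0    0
  a   0    0    1    1    1
  d   0    1    1    1    1
  a   0    1    2    2    2
  e   0    1    2    3    3
LCS length = dp[4][4] = 3

3


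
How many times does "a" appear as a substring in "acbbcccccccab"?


Searching for "a" in "acbbcccccccab"
Scanning each position:
  Position 0: "a" => MATCH
  Position 1: "c" => no
  Position 2: "b" => no
  Position 3: "b" => no
  Position 4: "c" => no
  Position 5: "c" => no
  Position 6: "c" => no
  Position 7: "c" => no
  Position 8: "c" => no
  Position 9: "c" => no
  Position 10: "c" => no
  Position 11: "a" => MATCH
  Position 12: "b" => no
Total occurrences: 2

2


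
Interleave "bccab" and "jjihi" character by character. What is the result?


Interleaving "bccab" and "jjihi":
  Position 0: 'b' from first, 'j' from second => "bj"
  Position 1: 'c' from first, 'j' from second => "cj"
  Position 2: 'c' from first, 'i' from second => "ci"
  Position 3: 'a' from first, 'h' from second => "ah"
  Position 4: 'b' from first, 'i' from second => "bi"
Result: bjcjciahbi

bjcjciahbi


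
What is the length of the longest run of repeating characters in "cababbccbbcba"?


Input: "cababbccbbcba"
Scanning for longest run:
  Position 1 ('a'): new char, reset run to 1
  Position 2 ('b'): new char, reset run to 1
  Position 3 ('a'): new char, reset run to 1
  Position 4 ('b'): new char, reset run to 1
  Position 5 ('b'): continues run of 'b', length=2
  Position 6 ('c'): new char, reset run to 1
  Position 7 ('c'): continues run of 'c', length=2
  Position 8 ('b'): new char, reset run to 1
  Position 9 ('b'): continues run of 'b', length=2
  Position 10 ('c'): new char, reset run to 1
  Position 11 ('b'): new char, reset run to 1
  Position 12 ('a'): new char, reset run to 1
Longest run: 'b' with length 2

2


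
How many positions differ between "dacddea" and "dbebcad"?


Comparing "dacddea" and "dbebcad" position by position:
  Position 0: 'd' vs 'd' => same
  Position 1: 'a' vs 'b' => DIFFER
  Position 2: 'c' vs 'e' => DIFFER
  Position 3: 'd' vs 'b' => DIFFER
  Position 4: 'd' vs 'c' => DIFFER
  Position 5: 'e' vs 'a' => DIFFER
  Position 6: 'a' vs 'd' => DIFFER
Positions that differ: 6

6


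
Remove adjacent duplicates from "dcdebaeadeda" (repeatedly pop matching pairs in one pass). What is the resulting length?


Input: dcdebaeadeda
Stack-based adjacent duplicate removal:
  Read 'd': push. Stack: d
  Read 'c': push. Stack: dc
  Read 'd': push. Stack: dcd
  Read 'e': push. Stack: dcde
  Read 'b': push. Stack: dcdeb
  Read 'a': push. Stack: dcdeba
  Read 'e': push. Stack: dcdebae
  Read 'a': push. Stack: dcdebaea
  Read 'd': push. Stack: dcdebaead
  Read 'e': push. Stack: dcdebaeade
  Read 'd': push. Stack: dcdebaeaded
  Read 'a': push. Stack: dcdebaeadeda
Final stack: "dcdebaeadeda" (length 12)

12


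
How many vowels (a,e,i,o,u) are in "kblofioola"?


Input: kblofioola
Checking each character:
  'k' at position 0: consonant
  'b' at position 1: consonant
  'l' at position 2: consonant
  'o' at position 3: vowel (running total: 1)
  'f' at position 4: consonant
  'i' at position 5: vowel (running total: 2)
  'o' at position 6: vowel (running total: 3)
  'o' at position 7: vowel (running total: 4)
  'l' at position 8: consonant
  'a' at position 9: vowel (running total: 5)
Total vowels: 5

5


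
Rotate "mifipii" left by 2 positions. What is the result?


Input: "mifipii", rotate left by 2
First 2 characters: "mi"
Remaining characters: "fipii"
Concatenate remaining + first: "fipii" + "mi" = "fipiimi"

fipiimi


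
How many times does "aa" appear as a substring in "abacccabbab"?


Searching for "aa" in "abacccabbab"
Scanning each position:
  Position 0: "ab" => no
  Position 1: "ba" => no
  Position 2: "ac" => no
  Position 3: "cc" => no
  Position 4: "cc" => no
  Position 5: "ca" => no
  Position 6: "ab" => no
  Position 7: "bb" => no
  Position 8: "ba" => no
  Position 9: "ab" => no
Total occurrences: 0

0


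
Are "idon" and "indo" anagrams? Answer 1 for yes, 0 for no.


Strings: "idon", "indo"
Sorted first:  dino
Sorted second: dino
Sorted forms match => anagrams

1


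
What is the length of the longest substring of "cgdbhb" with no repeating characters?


Input: "cgdbhb"
Sliding window (track last position of each char):
  Position 0 ('c'): window [0,0] length 1 -- new best
  Position 1 ('g'): window [0,1] length 2 -- new best
  Position 2 ('d'): window [0,2] length 3 -- new best
  Position 3 ('b'): window [0,3] length 4 -- new best
  Position 4 ('h'): window [0,4] length 5 -- new best
  Position 5 ('b'): repeat (last at 3), move window start to 4
  Position 5 ('b'): window [4,5] length 2
Longest substring with no repeats: "cgdbh" with length 5

5


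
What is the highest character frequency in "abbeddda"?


Input: abbeddda
Character counts:
  'a': 2
  'b': 2
  'd': 3
  'e': 1
Maximum frequency: 3

3


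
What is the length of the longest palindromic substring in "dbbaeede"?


Input: "dbbaeede"
Checking substrings for palindromes:
  [5:8] "ede" (len 3) => palindrome
  [1:3] "bb" (len 2) => palindrome
  [4:6] "ee" (len 2) => palindrome
Longest palindromic substring: "ede" with length 3

3


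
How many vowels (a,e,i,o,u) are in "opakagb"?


Input: opakagb
Checking each character:
  'o' at position 0: vowel (running total: 1)
  'p' at position 1: consonant
  'a' at position 2: vowel (running total: 2)
  'k' at position 3: consonant
  'a' at position 4: vowel (running total: 3)
  'g' at position 5: consonant
  'b' at position 6: consonant
Total vowels: 3

3


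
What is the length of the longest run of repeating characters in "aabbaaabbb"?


Input: "aabbaaabbb"
Scanning for longest run:
  Position 1 ('a'): continues run of 'a', length=2
  Position 2 ('b'): new char, reset run to 1
  Position 3 ('b'): continues run of 'b', length=2
  Position 4 ('a'): new char, reset run to 1
  Position 5 ('a'): continues run of 'a', length=2
  Position 6 ('a'): continues run of 'a', length=3
  Position 7 ('b'): new char, reset run to 1
  Position 8 ('b'): continues run of 'b', length=2
  Position 9 ('b'): continues run of 'b', length=3
Longest run: 'a' with length 3

3


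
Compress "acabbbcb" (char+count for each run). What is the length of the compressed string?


Input: acabbbcb
Runs:
  'a' x 1 => "a1"
  'c' x 1 => "c1"
  'a' x 1 => "a1"
  'b' x 3 => "b3"
  'c' x 1 => "c1"
  'b' x 1 => "b1"
Compressed: "a1c1a1b3c1b1"
Compressed length: 12

12


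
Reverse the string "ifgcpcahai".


Input: ifgcpcahai
Reading characters right to left:
  Position 9: 'i'
  Position 8: 'a'
  Position 7: 'h'
  Position 6: 'a'
  Position 5: 'c'
  Position 4: 'p'
  Position 3: 'c'
  Position 2: 'g'
  Position 1: 'f'
  Position 0: 'i'
Reversed: iahacpcgfi

iahacpcgfi


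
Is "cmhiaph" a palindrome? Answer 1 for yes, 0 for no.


Input: cmhiaph
Reversed: hpaihmc
  Compare pos 0 ('c') with pos 6 ('h'): MISMATCH
  Compare pos 1 ('m') with pos 5 ('p'): MISMATCH
  Compare pos 2 ('h') with pos 4 ('a'): MISMATCH
Result: not a palindrome

0


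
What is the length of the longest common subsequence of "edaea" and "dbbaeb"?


LCS of "edaea" and "dbbaeb"
DP table:
           d    b    b    a    e    b
      0    0    0    0    0    0    0
  e   0    0    0    0    0    1    1
  d   0    1    1    1    1    1    1
  a   0    1    1    1    2    2    2
  e   0    1    1    1    2    3    3
  a   0    1    1    1    2    3    3
LCS length = dp[5][6] = 3

3


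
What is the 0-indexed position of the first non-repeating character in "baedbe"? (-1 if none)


Input: baedbe
Character frequencies:
  'a': 1
  'b': 2
  'd': 1
  'e': 2
Scanning left to right for freq == 1:
  Position 0 ('b'): freq=2, skip
  Position 1 ('a'): unique! => answer = 1

1


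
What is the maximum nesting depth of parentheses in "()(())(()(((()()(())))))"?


Input: "()(())(()(((()()(())))))"
Tracking depth:
  Position 0 '(': depth becomes 1
  Position 1 ')': depth becomes 0
  Position 2 '(': depth becomes 1
  Position 3 '(': depth becomes 2
  Position 4 ')': depth becomes 1
  Position 5 ')': depth becomes 0
  Position 6 '(': depth becomes 1
  Position 7 '(': depth becomes 2
  Position 8 ')': depth becomes 1
  Position 9 '(': depth becomes 2
  Position 10 '(': depth becomes 3
  Position 11 '(': depth becomes 4
  Position 12 '(': depth becomes 5
  Position 13 ')': depth becomes 4
  Position 14 '(': depth becomes 5
  Position 15 ')': depth becomes 4
  Position 16 '(': depth becomes 5
  Position 17 '(': depth becomes 6
  Position 18 ')': depth becomes 5
  Position 19 ')': depth becomes 4
  Position 20 ')': depth becomes 3
  Position 21 ')': depth becomes 2
  Position 22 ')': depth becomes 1
  Position 23 ')': depth becomes 0
Maximum depth reached: 6

6


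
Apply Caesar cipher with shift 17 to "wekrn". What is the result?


Caesar cipher: shift "wekrn" by 17
  'w' (pos 22) + 17 = pos 13 = 'n'
  'e' (pos 4) + 17 = pos 21 = 'v'
  'k' (pos 10) + 17 = pos 1 = 'b'
  'r' (pos 17) + 17 = pos 8 = 'i'
  'n' (pos 13) + 17 = pos 4 = 'e'
Result: nvbie

nvbie


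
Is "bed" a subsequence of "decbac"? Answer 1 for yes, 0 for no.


Check if "bed" is a subsequence of "decbac"
Greedy scan:
  Position 0 ('d'): no match needed
  Position 1 ('e'): no match needed
  Position 2 ('c'): no match needed
  Position 3 ('b'): matches sub[0] = 'b'
  Position 4 ('a'): no match needed
  Position 5 ('c'): no match needed
Only matched 1/3 characters => not a subsequence

0


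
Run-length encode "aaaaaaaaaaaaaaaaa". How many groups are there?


Input: aaaaaaaaaaaaaaaaa
Scanning for consecutive runs:
  Group 1: 'a' x 17 (positions 0-16)
Total groups: 1

1


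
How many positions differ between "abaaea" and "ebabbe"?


Comparing "abaaea" and "ebabbe" position by position:
  Position 0: 'a' vs 'e' => DIFFER
  Position 1: 'b' vs 'b' => same
  Position 2: 'a' vs 'a' => same
  Position 3: 'a' vs 'b' => DIFFER
  Position 4: 'e' vs 'b' => DIFFER
  Position 5: 'a' vs 'e' => DIFFER
Positions that differ: 4

4


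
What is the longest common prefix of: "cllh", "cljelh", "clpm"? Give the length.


Words: cllh, cljelh, clpm
  Position 0: all 'c' => match
  Position 1: all 'l' => match
  Position 2: ('l', 'j', 'p') => mismatch, stop
LCP = "cl" (length 2)

2


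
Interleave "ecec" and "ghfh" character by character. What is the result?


Interleaving "ecec" and "ghfh":
  Position 0: 'e' from first, 'g' from second => "eg"
  Position 1: 'c' from first, 'h' from second => "ch"
  Position 2: 'e' from first, 'f' from second => "ef"
  Position 3: 'c' from first, 'h' from second => "ch"
Result: egchefch

egchefch


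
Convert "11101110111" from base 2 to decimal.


Input: "11101110111" in base 2
Positional expansion:
  Digit '1' (value 1) x 2^10 = 1024
  Digit '1' (value 1) x 2^9 = 512
  Digit '1' (value 1) x 2^8 = 256
  Digit '0' (value 0) x 2^7 = 0
  Digit '1' (value 1) x 2^6 = 64
  Digit '1' (value 1) x 2^5 = 32
  Digit '1' (value 1) x 2^4 = 16
  Digit '0' (value 0) x 2^3 = 0
  Digit '1' (value 1) x 2^2 = 4
  Digit '1' (value 1) x 2^1 = 2
  Digit '1' (value 1) x 2^0 = 1
Sum = 1911

1911


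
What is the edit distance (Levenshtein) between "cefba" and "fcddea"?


Computing edit distance: "cefba" -> "fcddea"
DP table:
           f    c    d    d    e    a
      0    1    2    3    4    5    6
  c   1    1    1    2    3    4    5
  e   2    2    2    2    3    3    4
  f   3    2    3    3    3    4    4
  b   4    3    3    4    4    4    5
  a   5    4    4    4    5    5    4
Edit distance = dp[5][6] = 4

4


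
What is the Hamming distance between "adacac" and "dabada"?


Comparing "adacac" and "dabada" position by position:
  Position 0: 'a' vs 'd' => differ
  Position 1: 'd' vs 'a' => differ
  Position 2: 'a' vs 'b' => differ
  Position 3: 'c' vs 'a' => differ
  Position 4: 'a' vs 'd' => differ
  Position 5: 'c' vs 'a' => differ
Total differences (Hamming distance): 6

6


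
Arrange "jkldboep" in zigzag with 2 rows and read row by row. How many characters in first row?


Zigzag "jkldboep" into 2 rows:
Placing characters:
  'j' => row 0
  'k' => row 1
  'l' => row 0
  'd' => row 1
  'b' => row 0
  'o' => row 1
  'e' => row 0
  'p' => row 1
Rows:
  Row 0: "jlbe"
  Row 1: "kdop"
First row length: 4

4


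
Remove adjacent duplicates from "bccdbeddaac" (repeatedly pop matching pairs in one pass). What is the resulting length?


Input: bccdbeddaac
Stack-based adjacent duplicate removal:
  Read 'b': push. Stack: b
  Read 'c': push. Stack: bc
  Read 'c': matches stack top 'c' => pop. Stack: b
  Read 'd': push. Stack: bd
  Read 'b': push. Stack: bdb
  Read 'e': push. Stack: bdbe
  Read 'd': push. Stack: bdbed
  Read 'd': matches stack top 'd' => pop. Stack: bdbe
  Read 'a': push. Stack: bdbea
  Read 'a': matches stack top 'a' => pop. Stack: bdbe
  Read 'c': push. Stack: bdbec
Final stack: "bdbec" (length 5)

5


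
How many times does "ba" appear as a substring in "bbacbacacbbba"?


Searching for "ba" in "bbacbacacbbba"
Scanning each position:
  Position 0: "bb" => no
  Position 1: "ba" => MATCH
  Position 2: "ac" => no
  Position 3: "cb" => no
  Position 4: "ba" => MATCH
  Position 5: "ac" => no
  Position 6: "ca" => no
  Position 7: "ac" => no
  Position 8: "cb" => no
  Position 9: "bb" => no
  Position 10: "bb" => no
  Position 11: "ba" => MATCH
Total occurrences: 3

3


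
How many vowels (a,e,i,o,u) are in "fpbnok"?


Input: fpbnok
Checking each character:
  'f' at position 0: consonant
  'p' at position 1: consonant
  'b' at position 2: consonant
  'n' at position 3: consonant
  'o' at position 4: vowel (running total: 1)
  'k' at position 5: consonant
Total vowels: 1

1


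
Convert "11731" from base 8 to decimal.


Input: "11731" in base 8
Positional expansion:
  Digit '1' (value 1) x 8^4 = 4096
  Digit '1' (value 1) x 8^3 = 512
  Digit '7' (value 7) x 8^2 = 448
  Digit '3' (value 3) x 8^1 = 24
  Digit '1' (value 1) x 8^0 = 1
Sum = 5081

5081


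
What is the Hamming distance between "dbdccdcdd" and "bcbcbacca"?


Comparing "dbdccdcdd" and "bcbcbacca" position by position:
  Position 0: 'd' vs 'b' => differ
  Position 1: 'b' vs 'c' => differ
  Position 2: 'd' vs 'b' => differ
  Position 3: 'c' vs 'c' => same
  Position 4: 'c' vs 'b' => differ
  Position 5: 'd' vs 'a' => differ
  Position 6: 'c' vs 'c' => same
  Position 7: 'd' vs 'c' => differ
  Position 8: 'd' vs 'a' => differ
Total differences (Hamming distance): 7

7


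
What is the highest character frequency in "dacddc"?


Input: dacddc
Character counts:
  'a': 1
  'c': 2
  'd': 3
Maximum frequency: 3

3


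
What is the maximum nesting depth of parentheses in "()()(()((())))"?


Input: "()()(()((())))"
Tracking depth:
  Position 0 '(': depth becomes 1
  Position 1 ')': depth becomes 0
  Position 2 '(': depth becomes 1
  Position 3 ')': depth becomes 0
  Position 4 '(': depth becomes 1
  Position 5 '(': depth becomes 2
  Position 6 ')': depth becomes 1
  Position 7 '(': depth becomes 2
  Position 8 '(': depth becomes 3
  Position 9 '(': depth becomes 4
  Position 10 ')': depth becomes 3
  Position 11 ')': depth becomes 2
  Position 12 ')': depth becomes 1
  Position 13 ')': depth becomes 0
Maximum depth reached: 4

4


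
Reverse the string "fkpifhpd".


Input: fkpifhpd
Reading characters right to left:
  Position 7: 'd'
  Position 6: 'p'
  Position 5: 'h'
  Position 4: 'f'
  Position 3: 'i'
  Position 2: 'p'
  Position 1: 'k'
  Position 0: 'f'
Reversed: dphfipkf

dphfipkf


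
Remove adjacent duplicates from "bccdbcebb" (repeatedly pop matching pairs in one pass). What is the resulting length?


Input: bccdbcebb
Stack-based adjacent duplicate removal:
  Read 'b': push. Stack: b
  Read 'c': push. Stack: bc
  Read 'c': matches stack top 'c' => pop. Stack: b
  Read 'd': push. Stack: bd
  Read 'b': push. Stack: bdb
  Read 'c': push. Stack: bdbc
  Read 'e': push. Stack: bdbce
  Read 'b': push. Stack: bdbceb
  Read 'b': matches stack top 'b' => pop. Stack: bdbce
Final stack: "bdbce" (length 5)

5


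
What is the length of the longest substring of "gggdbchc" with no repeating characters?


Input: "gggdbchc"
Sliding window (track last position of each char):
  Position 0 ('g'): window [0,0] length 1 -- new best
  Position 1 ('g'): repeat (last at 0), move window start to 1
  Position 1 ('g'): window [1,1] length 1
  Position 2 ('g'): repeat (last at 1), move window start to 2
  Position 2 ('g'): window [2,2] length 1
  Position 3 ('d'): window [2,3] length 2 -- new best
  Position 4 ('b'): window [2,4] length 3 -- new best
  Position 5 ('c'): window [2,5] length 4 -- new best
  Position 6 ('h'): window [2,6] length 5 -- new best
  Position 7 ('c'): repeat (last at 5), move window start to 6
  Position 7 ('c'): window [6,7] length 2
Longest substring with no repeats: "gdbch" with length 5

5


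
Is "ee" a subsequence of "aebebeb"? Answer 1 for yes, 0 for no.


Check if "ee" is a subsequence of "aebebeb"
Greedy scan:
  Position 0 ('a'): no match needed
  Position 1 ('e'): matches sub[0] = 'e'
  Position 2 ('b'): no match needed
  Position 3 ('e'): matches sub[1] = 'e'
  Position 4 ('b'): no match needed
  Position 5 ('e'): no match needed
  Position 6 ('b'): no match needed
All 2 characters matched => is a subsequence

1


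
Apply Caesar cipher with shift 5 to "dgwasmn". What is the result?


Caesar cipher: shift "dgwasmn" by 5
  'd' (pos 3) + 5 = pos 8 = 'i'
  'g' (pos 6) + 5 = pos 11 = 'l'
  'w' (pos 22) + 5 = pos 1 = 'b'
  'a' (pos 0) + 5 = pos 5 = 'f'
  's' (pos 18) + 5 = pos 23 = 'x'
  'm' (pos 12) + 5 = pos 17 = 'r'
  'n' (pos 13) + 5 = pos 18 = 's'
Result: ilbfxrs

ilbfxrs


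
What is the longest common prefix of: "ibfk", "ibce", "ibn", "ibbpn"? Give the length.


Words: ibfk, ibce, ibn, ibbpn
  Position 0: all 'i' => match
  Position 1: all 'b' => match
  Position 2: ('f', 'c', 'n', 'b') => mismatch, stop
LCP = "ib" (length 2)

2


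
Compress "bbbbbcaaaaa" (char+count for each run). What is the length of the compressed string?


Input: bbbbbcaaaaa
Runs:
  'b' x 5 => "b5"
  'c' x 1 => "c1"
  'a' x 5 => "a5"
Compressed: "b5c1a5"
Compressed length: 6

6


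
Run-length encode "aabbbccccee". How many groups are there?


Input: aabbbccccee
Scanning for consecutive runs:
  Group 1: 'a' x 2 (positions 0-1)
  Group 2: 'b' x 3 (positions 2-4)
  Group 3: 'c' x 4 (positions 5-8)
  Group 4: 'e' x 2 (positions 9-10)
Total groups: 4

4


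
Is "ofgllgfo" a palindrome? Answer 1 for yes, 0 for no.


Input: ofgllgfo
Reversed: ofgllgfo
  Compare pos 0 ('o') with pos 7 ('o'): match
  Compare pos 1 ('f') with pos 6 ('f'): match
  Compare pos 2 ('g') with pos 5 ('g'): match
  Compare pos 3 ('l') with pos 4 ('l'): match
Result: palindrome

1


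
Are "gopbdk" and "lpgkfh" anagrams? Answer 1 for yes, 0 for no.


Strings: "gopbdk", "lpgkfh"
Sorted first:  bdgkop
Sorted second: fghklp
Differ at position 0: 'b' vs 'f' => not anagrams

0


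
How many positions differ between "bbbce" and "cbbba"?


Comparing "bbbce" and "cbbba" position by position:
  Position 0: 'b' vs 'c' => DIFFER
  Position 1: 'b' vs 'b' => same
  Position 2: 'b' vs 'b' => same
  Position 3: 'c' vs 'b' => DIFFER
  Position 4: 'e' vs 'a' => DIFFER
Positions that differ: 3

3


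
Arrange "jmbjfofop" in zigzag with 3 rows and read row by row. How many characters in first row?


Zigzag "jmbjfofop" into 3 rows:
Placing characters:
  'j' => row 0
  'm' => row 1
  'b' => row 2
  'j' => row 1
  'f' => row 0
  'o' => row 1
  'f' => row 2
  'o' => row 1
  'p' => row 0
Rows:
  Row 0: "jfp"
  Row 1: "mjoo"
  Row 2: "bf"
First row length: 3

3


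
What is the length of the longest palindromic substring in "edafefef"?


Input: "edafefef"
Checking substrings for palindromes:
  [3:8] "fefef" (len 5) => palindrome
  [3:6] "fef" (len 3) => palindrome
  [4:7] "efe" (len 3) => palindrome
  [5:8] "fef" (len 3) => palindrome
Longest palindromic substring: "fefef" with length 5

5


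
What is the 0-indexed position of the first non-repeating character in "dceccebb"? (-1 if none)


Input: dceccebb
Character frequencies:
  'b': 2
  'c': 3
  'd': 1
  'e': 2
Scanning left to right for freq == 1:
  Position 0 ('d'): unique! => answer = 0

0


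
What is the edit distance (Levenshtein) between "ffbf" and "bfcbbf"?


Computing edit distance: "ffbf" -> "bfcbbf"
DP table:
           b    f    c    b    b    f
      0    1    2    3    4    5    6
  f   1    1    1    2    3    4    5
  f   2    2    1    2    3    4    4
  b   3    2    2    2    2    3    4
  f   4    3    2    3    3    3    3
Edit distance = dp[4][6] = 3

3


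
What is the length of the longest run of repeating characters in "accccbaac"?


Input: "accccbaac"
Scanning for longest run:
  Position 1 ('c'): new char, reset run to 1
  Position 2 ('c'): continues run of 'c', length=2
  Position 3 ('c'): continues run of 'c', length=3
  Position 4 ('c'): continues run of 'c', length=4
  Position 5 ('b'): new char, reset run to 1
  Position 6 ('a'): new char, reset run to 1
  Position 7 ('a'): continues run of 'a', length=2
  Position 8 ('c'): new char, reset run to 1
Longest run: 'c' with length 4

4


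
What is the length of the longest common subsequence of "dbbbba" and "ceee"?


LCS of "dbbbba" and "ceee"
DP table:
           c    e    e    e
      0    0    0    0    0
  d   0    0    0    0    0
  b   0    0    0    0    0
  b   0    0    0    0    0
  b   0    0    0    0    0
  b   0    0    0    0    0
  a   0    0    0    0    0
LCS length = dp[6][4] = 0

0


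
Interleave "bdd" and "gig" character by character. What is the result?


Interleaving "bdd" and "gig":
  Position 0: 'b' from first, 'g' from second => "bg"
  Position 1: 'd' from first, 'i' from second => "di"
  Position 2: 'd' from first, 'g' from second => "dg"
Result: bgdidg

bgdidg


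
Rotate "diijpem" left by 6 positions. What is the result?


Input: "diijpem", rotate left by 6
First 6 characters: "diijpe"
Remaining characters: "m"
Concatenate remaining + first: "m" + "diijpe" = "mdiijpe"

mdiijpe


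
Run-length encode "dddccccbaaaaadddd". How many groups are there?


Input: dddccccbaaaaadddd
Scanning for consecutive runs:
  Group 1: 'd' x 3 (positions 0-2)
  Group 2: 'c' x 4 (positions 3-6)
  Group 3: 'b' x 1 (positions 7-7)
  Group 4: 'a' x 5 (positions 8-12)
  Group 5: 'd' x 4 (positions 13-16)
Total groups: 5

5


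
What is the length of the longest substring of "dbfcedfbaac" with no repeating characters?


Input: "dbfcedfbaac"
Sliding window (track last position of each char):
  Position 0 ('d'): window [0,0] length 1 -- new best
  Position 1 ('b'): window [0,1] length 2 -- new best
  Position 2 ('f'): window [0,2] length 3 -- new best
  Position 3 ('c'): window [0,3] length 4 -- new best
  Position 4 ('e'): window [0,4] length 5 -- new best
  Position 5 ('d'): repeat (last at 0), move window start to 1
  Position 5 ('d'): window [1,5] length 5
  Position 6 ('f'): repeat (last at 2), move window start to 3
  Position 6 ('f'): window [3,6] length 4
  Position 7 ('b'): window [3,7] length 5
  Position 8 ('a'): window [3,8] length 6 -- new best
  Position 9 ('a'): repeat (last at 8), move window start to 9
  Position 9 ('a'): window [9,9] length 1
  Position 10 ('c'): window [9,10] length 2
Longest substring with no repeats: "cedfba" with length 6

6


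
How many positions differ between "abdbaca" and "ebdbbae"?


Comparing "abdbaca" and "ebdbbae" position by position:
  Position 0: 'a' vs 'e' => DIFFER
  Position 1: 'b' vs 'b' => same
  Position 2: 'd' vs 'd' => same
  Position 3: 'b' vs 'b' => same
  Position 4: 'a' vs 'b' => DIFFER
  Position 5: 'c' vs 'a' => DIFFER
  Position 6: 'a' vs 'e' => DIFFER
Positions that differ: 4

4


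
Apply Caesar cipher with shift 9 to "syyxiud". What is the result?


Caesar cipher: shift "syyxiud" by 9
  's' (pos 18) + 9 = pos 1 = 'b'
  'y' (pos 24) + 9 = pos 7 = 'h'
  'y' (pos 24) + 9 = pos 7 = 'h'
  'x' (pos 23) + 9 = pos 6 = 'g'
  'i' (pos 8) + 9 = pos 17 = 'r'
  'u' (pos 20) + 9 = pos 3 = 'd'
  'd' (pos 3) + 9 = pos 12 = 'm'
Result: bhhgrdm

bhhgrdm


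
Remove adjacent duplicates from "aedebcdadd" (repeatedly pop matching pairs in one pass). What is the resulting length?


Input: aedebcdadd
Stack-based adjacent duplicate removal:
  Read 'a': push. Stack: a
  Read 'e': push. Stack: ae
  Read 'd': push. Stack: aed
  Read 'e': push. Stack: aede
  Read 'b': push. Stack: aedeb
  Read 'c': push. Stack: aedebc
  Read 'd': push. Stack: aedebcd
  Read 'a': push. Stack: aedebcda
  Read 'd': push. Stack: aedebcdad
  Read 'd': matches stack top 'd' => pop. Stack: aedebcda
Final stack: "aedebcda" (length 8)

8


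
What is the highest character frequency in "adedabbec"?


Input: adedabbec
Character counts:
  'a': 2
  'b': 2
  'c': 1
  'd': 2
  'e': 2
Maximum frequency: 2

2


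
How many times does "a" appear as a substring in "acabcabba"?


Searching for "a" in "acabcabba"
Scanning each position:
  Position 0: "a" => MATCH
  Position 1: "c" => no
  Position 2: "a" => MATCH
  Position 3: "b" => no
  Position 4: "c" => no
  Position 5: "a" => MATCH
  Position 6: "b" => no
  Position 7: "b" => no
  Position 8: "a" => MATCH
Total occurrences: 4

4


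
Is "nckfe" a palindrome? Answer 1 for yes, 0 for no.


Input: nckfe
Reversed: efkcn
  Compare pos 0 ('n') with pos 4 ('e'): MISMATCH
  Compare pos 1 ('c') with pos 3 ('f'): MISMATCH
Result: not a palindrome

0


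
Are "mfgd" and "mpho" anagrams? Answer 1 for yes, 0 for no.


Strings: "mfgd", "mpho"
Sorted first:  dfgm
Sorted second: hmop
Differ at position 0: 'd' vs 'h' => not anagrams

0


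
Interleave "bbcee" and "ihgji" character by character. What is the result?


Interleaving "bbcee" and "ihgji":
  Position 0: 'b' from first, 'i' from second => "bi"
  Position 1: 'b' from first, 'h' from second => "bh"
  Position 2: 'c' from first, 'g' from second => "cg"
  Position 3: 'e' from first, 'j' from second => "ej"
  Position 4: 'e' from first, 'i' from second => "ei"
Result: bibhcgejei

bibhcgejei


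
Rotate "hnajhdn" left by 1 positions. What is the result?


Input: "hnajhdn", rotate left by 1
First 1 characters: "h"
Remaining characters: "najhdn"
Concatenate remaining + first: "najhdn" + "h" = "najhdnh"

najhdnh


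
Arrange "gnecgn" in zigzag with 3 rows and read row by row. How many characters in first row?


Zigzag "gnecgn" into 3 rows:
Placing characters:
  'g' => row 0
  'n' => row 1
  'e' => row 2
  'c' => row 1
  'g' => row 0
  'n' => row 1
Rows:
  Row 0: "gg"
  Row 1: "ncn"
  Row 2: "e"
First row length: 2

2


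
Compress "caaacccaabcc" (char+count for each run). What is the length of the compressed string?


Input: caaacccaabcc
Runs:
  'c' x 1 => "c1"
  'a' x 3 => "a3"
  'c' x 3 => "c3"
  'a' x 2 => "a2"
  'b' x 1 => "b1"
  'c' x 2 => "c2"
Compressed: "c1a3c3a2b1c2"
Compressed length: 12

12


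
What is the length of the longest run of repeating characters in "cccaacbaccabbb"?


Input: "cccaacbaccabbb"
Scanning for longest run:
  Position 1 ('c'): continues run of 'c', length=2
  Position 2 ('c'): continues run of 'c', length=3
  Position 3 ('a'): new char, reset run to 1
  Position 4 ('a'): continues run of 'a', length=2
  Position 5 ('c'): new char, reset run to 1
  Position 6 ('b'): new char, reset run to 1
  Position 7 ('a'): new char, reset run to 1
  Position 8 ('c'): new char, reset run to 1
  Position 9 ('c'): continues run of 'c', length=2
  Position 10 ('a'): new char, reset run to 1
  Position 11 ('b'): new char, reset run to 1
  Position 12 ('b'): continues run of 'b', length=2
  Position 13 ('b'): continues run of 'b', length=3
Longest run: 'c' with length 3

3


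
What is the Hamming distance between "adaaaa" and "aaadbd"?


Comparing "adaaaa" and "aaadbd" position by position:
  Position 0: 'a' vs 'a' => same
  Position 1: 'd' vs 'a' => differ
  Position 2: 'a' vs 'a' => same
  Position 3: 'a' vs 'd' => differ
  Position 4: 'a' vs 'b' => differ
  Position 5: 'a' vs 'd' => differ
Total differences (Hamming distance): 4

4


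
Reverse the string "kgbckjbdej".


Input: kgbckjbdej
Reading characters right to left:
  Position 9: 'j'
  Position 8: 'e'
  Position 7: 'd'
  Position 6: 'b'
  Position 5: 'j'
  Position 4: 'k'
  Position 3: 'c'
  Position 2: 'b'
  Position 1: 'g'
  Position 0: 'k'
Reversed: jedbjkcbgk

jedbjkcbgk


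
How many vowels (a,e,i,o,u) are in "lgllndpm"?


Input: lgllndpm
Checking each character:
  'l' at position 0: consonant
  'g' at position 1: consonant
  'l' at position 2: consonant
  'l' at position 3: consonant
  'n' at position 4: consonant
  'd' at position 5: consonant
  'p' at position 6: consonant
  'm' at position 7: consonant
Total vowels: 0

0


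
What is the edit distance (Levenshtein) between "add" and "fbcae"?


Computing edit distance: "add" -> "fbcae"
DP table:
           f    b    c    a    e
      0    1    2    3    4    5
  a   1    1    2    3    3    4
  d   2    2    2    3    4    4
  d   3    3    3    3    4    5
Edit distance = dp[3][5] = 5

5


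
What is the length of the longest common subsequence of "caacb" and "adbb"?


LCS of "caacb" and "adbb"
DP table:
           a    d    b    b
      0    0    0    0    0
  c   0    0    0    0    0
  a   0    1    1    1    1
  a   0    1    1    1    1
  c   0    1    1    1    1
  b   0    1    1    2    2
LCS length = dp[5][4] = 2

2


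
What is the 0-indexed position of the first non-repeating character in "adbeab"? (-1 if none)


Input: adbeab
Character frequencies:
  'a': 2
  'b': 2
  'd': 1
  'e': 1
Scanning left to right for freq == 1:
  Position 0 ('a'): freq=2, skip
  Position 1 ('d'): unique! => answer = 1

1


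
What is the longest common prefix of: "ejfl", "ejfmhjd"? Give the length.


Words: ejfl, ejfmhjd
  Position 0: all 'e' => match
  Position 1: all 'j' => match
  Position 2: all 'f' => match
  Position 3: ('l', 'm') => mismatch, stop
LCP = "ejf" (length 3)

3


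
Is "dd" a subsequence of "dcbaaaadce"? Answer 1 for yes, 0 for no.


Check if "dd" is a subsequence of "dcbaaaadce"
Greedy scan:
  Position 0 ('d'): matches sub[0] = 'd'
  Position 1 ('c'): no match needed
  Position 2 ('b'): no match needed
  Position 3 ('a'): no match needed
  Position 4 ('a'): no match needed
  Position 5 ('a'): no match needed
  Position 6 ('a'): no match needed
  Position 7 ('d'): matches sub[1] = 'd'
  Position 8 ('c'): no match needed
  Position 9 ('e'): no match needed
All 2 characters matched => is a subsequence

1


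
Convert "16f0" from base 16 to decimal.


Input: "16f0" in base 16
Positional expansion:
  Digit '1' (value 1) x 16^3 = 4096
  Digit '6' (value 6) x 16^2 = 1536
  Digit 'f' (value 15) x 16^1 = 240
  Digit '0' (value 0) x 16^0 = 0
Sum = 5872

5872


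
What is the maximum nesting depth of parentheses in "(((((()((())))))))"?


Input: "(((((()((())))))))"
Tracking depth:
  Position 0 '(': depth becomes 1
  Position 1 '(': depth becomes 2
  Position 2 '(': depth becomes 3
  Position 3 '(': depth becomes 4
  Position 4 '(': depth becomes 5
  Position 5 '(': depth becomes 6
  Position 6 ')': depth becomes 5
  Position 7 '(': depth becomes 6
  Position 8 '(': depth becomes 7
  Position 9 '(': depth becomes 8
  Position 10 ')': depth becomes 7
  Position 11 ')': depth becomes 6
  Position 12 ')': depth becomes 5
  Position 13 ')': depth becomes 4
  Position 14 ')': depth becomes 3
  Position 15 ')': depth becomes 2
  Position 16 ')': depth becomes 1
  Position 17 ')': depth becomes 0
Maximum depth reached: 8

8


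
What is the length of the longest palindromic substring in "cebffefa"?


Input: "cebffefa"
Checking substrings for palindromes:
  [4:7] "fef" (len 3) => palindrome
  [3:5] "ff" (len 2) => palindrome
Longest palindromic substring: "fef" with length 3

3


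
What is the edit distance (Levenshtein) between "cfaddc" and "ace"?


Computing edit distance: "cfaddc" -> "ace"
DP table:
           a    c    e
      0    1    2    3
  c   1    1    1    2
  f   2    2    2    2
  a   3    2    3    3
  d   4    3    3    4
  d   5    4    4    4
  c   6    5    4    5
Edit distance = dp[6][3] = 5

5


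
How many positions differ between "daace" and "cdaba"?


Comparing "daace" and "cdaba" position by position:
  Position 0: 'd' vs 'c' => DIFFER
  Position 1: 'a' vs 'd' => DIFFER
  Position 2: 'a' vs 'a' => same
  Position 3: 'c' vs 'b' => DIFFER
  Position 4: 'e' vs 'a' => DIFFER
Positions that differ: 4

4


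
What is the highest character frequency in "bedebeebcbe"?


Input: bedebeebcbe
Character counts:
  'b': 4
  'c': 1
  'd': 1
  'e': 5
Maximum frequency: 5

5


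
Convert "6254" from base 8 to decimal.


Input: "6254" in base 8
Positional expansion:
  Digit '6' (value 6) x 8^3 = 3072
  Digit '2' (value 2) x 8^2 = 128
  Digit '5' (value 5) x 8^1 = 40
  Digit '4' (value 4) x 8^0 = 4
Sum = 3244

3244


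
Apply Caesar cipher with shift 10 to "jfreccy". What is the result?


Caesar cipher: shift "jfreccy" by 10
  'j' (pos 9) + 10 = pos 19 = 't'
  'f' (pos 5) + 10 = pos 15 = 'p'
  'r' (pos 17) + 10 = pos 1 = 'b'
  'e' (pos 4) + 10 = pos 14 = 'o'
  'c' (pos 2) + 10 = pos 12 = 'm'
  'c' (pos 2) + 10 = pos 12 = 'm'
  'y' (pos 24) + 10 = pos 8 = 'i'
Result: tpbommi

tpbommi


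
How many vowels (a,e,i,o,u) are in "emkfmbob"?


Input: emkfmbob
Checking each character:
  'e' at position 0: vowel (running total: 1)
  'm' at position 1: consonant
  'k' at position 2: consonant
  'f' at position 3: consonant
  'm' at position 4: consonant
  'b' at position 5: consonant
  'o' at position 6: vowel (running total: 2)
  'b' at position 7: consonant
Total vowels: 2

2


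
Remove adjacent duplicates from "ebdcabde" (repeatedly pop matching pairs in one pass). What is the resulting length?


Input: ebdcabde
Stack-based adjacent duplicate removal:
  Read 'e': push. Stack: e
  Read 'b': push. Stack: eb
  Read 'd': push. Stack: ebd
  Read 'c': push. Stack: ebdc
  Read 'a': push. Stack: ebdca
  Read 'b': push. Stack: ebdcab
  Read 'd': push. Stack: ebdcabd
  Read 'e': push. Stack: ebdcabde
Final stack: "ebdcabde" (length 8)

8


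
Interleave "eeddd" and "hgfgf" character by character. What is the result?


Interleaving "eeddd" and "hgfgf":
  Position 0: 'e' from first, 'h' from second => "eh"
  Position 1: 'e' from first, 'g' from second => "eg"
  Position 2: 'd' from first, 'f' from second => "df"
  Position 3: 'd' from first, 'g' from second => "dg"
  Position 4: 'd' from first, 'f' from second => "df"
Result: ehegdfdgdf

ehegdfdgdf


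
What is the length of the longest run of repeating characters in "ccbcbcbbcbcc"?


Input: "ccbcbcbbcbcc"
Scanning for longest run:
  Position 1 ('c'): continues run of 'c', length=2
  Position 2 ('b'): new char, reset run to 1
  Position 3 ('c'): new char, reset run to 1
  Position 4 ('b'): new char, reset run to 1
  Position 5 ('c'): new char, reset run to 1
  Position 6 ('b'): new char, reset run to 1
  Position 7 ('b'): continues run of 'b', length=2
  Position 8 ('c'): new char, reset run to 1
  Position 9 ('b'): new char, reset run to 1
  Position 10 ('c'): new char, reset run to 1
  Position 11 ('c'): continues run of 'c', length=2
Longest run: 'c' with length 2

2


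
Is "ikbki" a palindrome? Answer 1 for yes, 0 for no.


Input: ikbki
Reversed: ikbki
  Compare pos 0 ('i') with pos 4 ('i'): match
  Compare pos 1 ('k') with pos 3 ('k'): match
Result: palindrome

1


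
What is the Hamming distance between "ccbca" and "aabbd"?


Comparing "ccbca" and "aabbd" position by position:
  Position 0: 'c' vs 'a' => differ
  Position 1: 'c' vs 'a' => differ
  Position 2: 'b' vs 'b' => same
  Position 3: 'c' vs 'b' => differ
  Position 4: 'a' vs 'd' => differ
Total differences (Hamming distance): 4

4


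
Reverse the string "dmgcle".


Input: dmgcle
Reading characters right to left:
  Position 5: 'e'
  Position 4: 'l'
  Position 3: 'c'
  Position 2: 'g'
  Position 1: 'm'
  Position 0: 'd'
Reversed: elcgmd

elcgmd


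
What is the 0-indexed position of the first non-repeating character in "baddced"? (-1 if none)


Input: baddced
Character frequencies:
  'a': 1
  'b': 1
  'c': 1
  'd': 3
  'e': 1
Scanning left to right for freq == 1:
  Position 0 ('b'): unique! => answer = 0

0


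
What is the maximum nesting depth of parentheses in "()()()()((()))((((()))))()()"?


Input: "()()()()((()))((((()))))()()"
Tracking depth:
  Position 0 '(': depth becomes 1
  Position 1 ')': depth becomes 0
  Position 2 '(': depth becomes 1
  Position 3 ')': depth becomes 0
  Position 4 '(': depth becomes 1
  Position 5 ')': depth becomes 0
  Position 6 '(': depth becomes 1
  Position 7 ')': depth becomes 0
  Position 8 '(': depth becomes 1
  Position 9 '(': depth becomes 2
  Position 10 '(': depth becomes 3
  Position 11 ')': depth becomes 2
  Position 12 ')': depth becomes 1
  Position 13 ')': depth becomes 0
  Position 14 '(': depth becomes 1
  Position 15 '(': depth becomes 2
  Position 16 '(': depth becomes 3
  Position 17 '(': depth becomes 4
  Position 18 '(': depth becomes 5
  Position 19 ')': depth becomes 4
  Position 20 ')': depth becomes 3
  Position 21 ')': depth becomes 2
  Position 22 ')': depth becomes 1
  Position 23 ')': depth becomes 0
  Position 24 '(': depth becomes 1
  Position 25 ')': depth becomes 0
  Position 26 '(': depth becomes 1
  Position 27 ')': depth becomes 0
Maximum depth reached: 5

5


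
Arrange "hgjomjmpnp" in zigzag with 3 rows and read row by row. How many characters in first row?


Zigzag "hgjomjmpnp" into 3 rows:
Placing characters:
  'h' => row 0
  'g' => row 1
  'j' => row 2
  'o' => row 1
  'm' => row 0
  'j' => row 1
  'm' => row 2
  'p' => row 1
  'n' => row 0
  'p' => row 1
Rows:
  Row 0: "hmn"
  Row 1: "gojpp"
  Row 2: "jm"
First row length: 3

3


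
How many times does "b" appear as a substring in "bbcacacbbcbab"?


Searching for "b" in "bbcacacbbcbab"
Scanning each position:
  Position 0: "b" => MATCH
  Position 1: "b" => MATCH
  Position 2: "c" => no
  Position 3: "a" => no
  Position 4: "c" => no
  Position 5: "a" => no
  Position 6: "c" => no
  Position 7: "b" => MATCH
  Position 8: "b" => MATCH
  Position 9: "c" => no
  Position 10: "b" => MATCH
  Position 11: "a" => no
  Position 12: "b" => MATCH
Total occurrences: 6

6


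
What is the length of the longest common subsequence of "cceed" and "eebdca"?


LCS of "cceed" and "eebdca"
DP table:
           e    e    b    d    c    a
      0    0    0    0    0    0    0
  c   0    0    0    0    0    1    1
  c   0    0    0    0    0    1    1
  e   0    1    1    1    1    1    1
  e   0    1    2    2    2    2    2
  d   0    1    2    2    3    3    3
LCS length = dp[5][6] = 3

3


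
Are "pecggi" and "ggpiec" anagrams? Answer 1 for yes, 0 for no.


Strings: "pecggi", "ggpiec"
Sorted first:  ceggip
Sorted second: ceggip
Sorted forms match => anagrams

1


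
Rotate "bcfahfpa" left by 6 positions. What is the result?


Input: "bcfahfpa", rotate left by 6
First 6 characters: "bcfahf"
Remaining characters: "pa"
Concatenate remaining + first: "pa" + "bcfahf" = "pabcfahf"

pabcfahf


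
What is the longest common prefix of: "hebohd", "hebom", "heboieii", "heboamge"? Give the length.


Words: hebohd, hebom, heboieii, heboamge
  Position 0: all 'h' => match
  Position 1: all 'e' => match
  Position 2: all 'b' => match
  Position 3: all 'o' => match
  Position 4: ('h', 'm', 'i', 'a') => mismatch, stop
LCP = "hebo" (length 4)

4
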